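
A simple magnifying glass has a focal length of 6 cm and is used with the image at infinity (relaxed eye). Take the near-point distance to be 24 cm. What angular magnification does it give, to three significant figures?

M = D/f = 24/6 = 4.000.

4.00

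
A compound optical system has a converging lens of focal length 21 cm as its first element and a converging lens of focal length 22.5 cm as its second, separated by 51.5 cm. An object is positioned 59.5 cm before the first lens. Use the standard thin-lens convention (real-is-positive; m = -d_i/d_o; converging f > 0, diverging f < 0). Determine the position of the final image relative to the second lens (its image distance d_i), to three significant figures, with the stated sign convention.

Applying the thin-lens equation to the first lens, 1/21 = 1/59.5 + 1/d_i1, which gives d_i1 = 32.455 cm.
The intermediate image is 32.455 cm to the right of lens 1, so d_o2 = L - d_i1 = 51.5 - 32.455 = 19.045 cm.
Applying the thin-lens equation again with f_2 = 22.5 cm and d_o2 = 19.045 cm gives d_i2 = -124.046 cm.

-124 cm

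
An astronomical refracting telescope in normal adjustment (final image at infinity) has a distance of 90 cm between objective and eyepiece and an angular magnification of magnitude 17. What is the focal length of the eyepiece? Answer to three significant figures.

In normal adjustment the tube length equals f_obj + f_eye and |M| = f_obj/f_eye.
So f_obj = 17 f_eye and 17 f_eye + f_eye = 90 cm, giving f_eye = 90/18 = 5.000 cm and f_obj = 85.000 cm.

5.00 cm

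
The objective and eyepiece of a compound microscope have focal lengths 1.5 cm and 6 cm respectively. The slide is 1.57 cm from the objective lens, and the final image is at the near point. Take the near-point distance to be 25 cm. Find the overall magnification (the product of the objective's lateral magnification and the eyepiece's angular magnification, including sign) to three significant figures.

Objective: 1/d_i = 1/f_obj - 1/d_o = 1/1.5 - 1/1.57 = 0.02972 cm^-1, so d_i = 33.643 cm.
m_obj = -d_i/d_o = -33.643/1.57 = -21.429.
Eyepiece angular magnification (image at near point): M_eye = 1 + D/f_e = 1 + 25/6 = 5.167.
Overall M = m_obj x M_eye = (-21.429)(5.167) = -110.71.

-111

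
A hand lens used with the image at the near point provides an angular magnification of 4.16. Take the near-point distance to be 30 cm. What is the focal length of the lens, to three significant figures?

For the image at the near point, M = 1 + D/f.
f = D/(M - 1) = 30/(4.16 - 1) = 9.494 cm.

9.49 cm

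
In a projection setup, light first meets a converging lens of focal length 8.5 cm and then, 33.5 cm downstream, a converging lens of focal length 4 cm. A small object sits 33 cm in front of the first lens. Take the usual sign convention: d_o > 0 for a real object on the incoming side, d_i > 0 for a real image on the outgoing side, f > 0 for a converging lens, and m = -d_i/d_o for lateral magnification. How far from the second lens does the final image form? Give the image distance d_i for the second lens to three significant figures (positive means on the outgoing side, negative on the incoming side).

Lens 1: 1/d_i1 = 1/f_1 - 1/d_o1 = 1/8.5 - 1/33 = 0.08734 cm^-1, so d_i1 = 11.449 cm.
The intermediate image is 11.449 cm to the right of lens 1, so d_o2 = L - d_i1 = 33.5 - 11.449 = 22.051 cm.
Lens 2: 1/d_i2 = 1/f_2 - 1/d_o2 = 1/4 - 1/(22.051) = 0.20465 cm^-1, so d_i2 = 4.886 cm.

4.89 cm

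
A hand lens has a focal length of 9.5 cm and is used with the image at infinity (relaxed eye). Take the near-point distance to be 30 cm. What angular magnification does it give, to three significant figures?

3.16

M = D/f = 30/9.5 = 3.158.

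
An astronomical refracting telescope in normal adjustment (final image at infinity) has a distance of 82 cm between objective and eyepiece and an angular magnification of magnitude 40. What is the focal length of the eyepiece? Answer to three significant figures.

In normal adjustment the tube length equals f_obj + f_eye and |M| = f_obj/f_eye.
So f_obj = 40 f_eye and 40 f_eye + f_eye = 82 cm, giving f_eye = 82/41 = 2.000 cm and f_obj = 80.000 cm.

2.00 cm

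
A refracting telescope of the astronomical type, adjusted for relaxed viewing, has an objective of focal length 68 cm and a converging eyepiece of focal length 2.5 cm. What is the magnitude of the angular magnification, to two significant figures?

27

|M| = f_obj/|f_eye| = 68/2.5 = 27.200.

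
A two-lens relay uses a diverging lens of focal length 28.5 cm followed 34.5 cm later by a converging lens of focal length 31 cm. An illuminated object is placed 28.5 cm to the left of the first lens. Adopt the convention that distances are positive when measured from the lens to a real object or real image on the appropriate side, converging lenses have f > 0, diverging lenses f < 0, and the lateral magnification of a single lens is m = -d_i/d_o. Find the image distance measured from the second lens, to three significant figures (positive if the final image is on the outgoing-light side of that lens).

85.1 cm

First lens: d_i1 = 1/(1/(-28.5) - 1/28.5) = -14.250 cm.
The intermediate image is virtual, 14.250 cm to the left of lens 1, so d_o2 = L - d_i1 = 34.5 - (-14.250) = 48.750 cm.
Second lens: d_i2 = 1/(1/31 - 1/(48.750)) = 85.141 cm.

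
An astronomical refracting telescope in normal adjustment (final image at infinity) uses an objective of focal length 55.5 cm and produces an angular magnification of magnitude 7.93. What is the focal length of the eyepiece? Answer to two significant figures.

|M| = f_obj/f_eye, so f_eye = f_obj/|M| = 55.5/7.93 = 6.999 cm.

7.0 cm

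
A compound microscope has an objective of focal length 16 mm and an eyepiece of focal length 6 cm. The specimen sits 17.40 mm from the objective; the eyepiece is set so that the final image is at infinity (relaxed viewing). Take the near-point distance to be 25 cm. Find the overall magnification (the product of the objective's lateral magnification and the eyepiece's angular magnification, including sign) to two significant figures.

Convert to cm: f_obj = 16 mm = 1.6 cm; d_o = 17.40 mm = 1.74 cm.
Objective: 1/d_i = 1/f_obj - 1/d_o = 1/1.6 - 1/1.74 = 0.05029 cm^-1, so d_i = 19.886 cm.
m_obj = -d_i/d_o = -19.886/1.74 = -11.429.
Eyepiece angular magnification (image at infinity): M_eye = D/f_e = 25/6 = 4.167.
Overall M = m_obj x M_eye = (-11.429)(4.167) = -47.62.

-48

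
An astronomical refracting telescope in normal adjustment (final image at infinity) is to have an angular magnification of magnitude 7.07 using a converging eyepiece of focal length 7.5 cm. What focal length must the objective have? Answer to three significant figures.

|M| = f_obj/|f_eye|, so f_obj = |M| x |f_eye| = 7.07 x 7.5 = 53.025 cm.

53.0 cm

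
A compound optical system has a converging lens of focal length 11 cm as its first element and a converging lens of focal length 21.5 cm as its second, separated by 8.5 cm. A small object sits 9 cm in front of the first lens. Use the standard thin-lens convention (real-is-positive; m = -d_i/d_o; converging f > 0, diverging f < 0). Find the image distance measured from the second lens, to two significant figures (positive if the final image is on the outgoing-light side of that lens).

Applying the thin-lens equation to the first lens, 1/11 = 1/9 + 1/d_i1, which gives d_i1 = -49.500 cm.
The intermediate image is virtual, 49.500 cm to the left of lens 1, so d_o2 = L - d_i1 = 8.5 - (-49.500) = 58.000 cm.
Applying the thin-lens equation again with f_2 = 21.5 cm and d_o2 = 58.000 cm gives d_i2 = 34.164 cm.

34 cm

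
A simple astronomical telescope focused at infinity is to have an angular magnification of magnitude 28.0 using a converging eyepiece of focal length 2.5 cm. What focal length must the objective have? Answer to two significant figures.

|M| = f_obj/|f_eye|, so f_obj = |M| x |f_eye| = 28.0 x 2.5 = 70.000 cm.

70 cm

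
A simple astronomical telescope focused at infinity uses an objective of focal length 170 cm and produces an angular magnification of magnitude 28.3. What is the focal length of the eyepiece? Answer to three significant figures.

|M| = f_obj/f_eye, so f_eye = f_obj/|M| = 170/28.3 = 6.007 cm.

6.01 cm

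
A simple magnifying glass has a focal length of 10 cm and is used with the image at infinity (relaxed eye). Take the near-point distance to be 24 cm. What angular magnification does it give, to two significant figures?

2.4

M = D/f = 24/10 = 2.400.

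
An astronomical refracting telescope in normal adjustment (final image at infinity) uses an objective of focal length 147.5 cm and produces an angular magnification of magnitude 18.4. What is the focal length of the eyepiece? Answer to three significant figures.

8.02 cm

|M| = f_obj/f_eye, so f_eye = f_obj/|M| = 147.5/18.4 = 8.016 cm.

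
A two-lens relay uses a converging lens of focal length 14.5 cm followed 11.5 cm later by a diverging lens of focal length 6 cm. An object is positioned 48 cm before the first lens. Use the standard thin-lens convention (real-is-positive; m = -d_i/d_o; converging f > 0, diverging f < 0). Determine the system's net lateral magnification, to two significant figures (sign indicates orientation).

First lens: d_i1 = 1/(1/14.5 - 1/48) = 20.776 cm.
m_1 = -(20.776)/48 = -0.4328.
Since 20.776 cm > 11.5 cm, the first image lies past the second lens and serves as a virtual object: d_o2 = L - d_i1 = -9.276 cm.
Second lens: d_i2 = 1/(1/(-6) - 1/(-9.276)) = -16.989 cm.
m_2 = -(-16.989)/(-9.276) = -1.8314.
The system's lateral magnification is m_1 m_2 = (-0.4328)(-1.8314) = 0.7927.

0.79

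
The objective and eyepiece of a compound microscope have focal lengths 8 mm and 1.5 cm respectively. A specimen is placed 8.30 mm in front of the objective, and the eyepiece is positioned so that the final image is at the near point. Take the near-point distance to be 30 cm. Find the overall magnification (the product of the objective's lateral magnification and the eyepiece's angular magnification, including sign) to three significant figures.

-560

Convert to cm: f_obj = 8 mm = 0.8 cm; d_o = 8.30 mm = 0.83 cm.
Objective: 1/d_i = 1/f_obj - 1/d_o = 1/0.8 - 1/0.83 = 0.04518 cm^-1, so d_i = 22.133 cm.
m_obj = -d_i/d_o = -22.133/0.83 = -26.667.
Eyepiece angular magnification (image at near point): M_eye = 1 + D/f_e = 1 + 30/1.5 = 21.000.
Overall M = m_obj x M_eye = (-26.667)(21.000) = -560.00.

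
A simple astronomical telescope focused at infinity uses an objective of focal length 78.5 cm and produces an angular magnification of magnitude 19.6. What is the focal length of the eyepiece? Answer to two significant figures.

4.0 cm

|M| = f_obj/f_eye, so f_eye = f_obj/|M| = 78.5/19.6 = 4.005 cm.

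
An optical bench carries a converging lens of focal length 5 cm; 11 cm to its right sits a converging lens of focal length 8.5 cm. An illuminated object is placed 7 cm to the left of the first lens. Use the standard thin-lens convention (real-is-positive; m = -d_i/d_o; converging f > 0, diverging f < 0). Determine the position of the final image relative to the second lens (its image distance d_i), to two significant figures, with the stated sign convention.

3.7 cm

Applying the thin-lens equation to the first lens, 1/5 = 1/7 + 1/d_i1, which gives d_i1 = 17.500 cm.
This image would form 17.500 cm past lens 1, i.e. 6.500 cm beyond lens 2, so it is a virtual object for lens 2: d_o2 = 11 - 17.500 = -6.500 cm.
Applying the thin-lens equation again with f_2 = 8.5 cm and d_o2 = -6.500 cm gives d_i2 = 3.683 cm.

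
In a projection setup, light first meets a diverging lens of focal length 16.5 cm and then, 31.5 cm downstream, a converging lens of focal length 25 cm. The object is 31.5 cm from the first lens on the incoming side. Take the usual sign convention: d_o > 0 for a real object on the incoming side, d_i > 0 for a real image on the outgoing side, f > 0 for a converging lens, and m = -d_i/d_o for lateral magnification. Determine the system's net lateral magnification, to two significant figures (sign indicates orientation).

Applying the thin-lens equation to the first lens, 1/(-16.5) = 1/31.5 + 1/d_i1, which gives d_i1 = -10.828 cm.
Its lateral magnification is m_1 = -d_i1/d_o1 = -(-10.828)/31.5 = 0.3438.
The intermediate image is virtual, 10.828 cm to the left of lens 1, so d_o2 = L - d_i1 = 31.5 - (-10.828) = 42.328 cm.
Applying the thin-lens equation again with f_2 = 25 cm and d_o2 = 42.328 cm gives d_i2 = 61.069 cm.
m_2 = -(61.069)/(42.328) = -1.4427.
The system's lateral magnification is m_1 m_2 = (0.3438)(-1.4427) = -0.4959.

-0.50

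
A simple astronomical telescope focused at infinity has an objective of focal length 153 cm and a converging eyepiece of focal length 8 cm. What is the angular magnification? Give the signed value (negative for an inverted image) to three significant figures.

-19.1

M = -f_obj/f_eye = -153/(8) = -19.125.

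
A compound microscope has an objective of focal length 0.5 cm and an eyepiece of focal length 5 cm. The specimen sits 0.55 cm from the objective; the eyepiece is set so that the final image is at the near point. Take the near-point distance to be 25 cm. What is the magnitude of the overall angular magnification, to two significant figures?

60

Objective: 1/d_i = 1/f_obj - 1/d_o = 1/0.5 - 1/0.55 = 0.18182 cm^-1, so d_i = 5.500 cm.
m_obj = -d_i/d_o = -5.500/0.55 = -10.000.
Eyepiece angular magnification (image at near point): M_eye = 1 + D/f_e = 1 + 25/5 = 6.000.
Overall M = m_obj x M_eye = (-10.000)(6.000) = -60.00.
|M| = 60.00.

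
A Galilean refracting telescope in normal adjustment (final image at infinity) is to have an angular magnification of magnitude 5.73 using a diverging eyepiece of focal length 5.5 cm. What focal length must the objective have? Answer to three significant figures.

31.5 cm

|M| = f_obj/|f_eye|, so f_obj = |M| x |f_eye| = 5.73 x 5.5 = 31.515 cm.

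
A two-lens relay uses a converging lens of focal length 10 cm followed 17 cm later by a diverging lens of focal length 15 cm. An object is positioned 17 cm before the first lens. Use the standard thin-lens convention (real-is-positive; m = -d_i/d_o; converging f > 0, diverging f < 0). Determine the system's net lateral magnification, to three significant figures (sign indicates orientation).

-2.78

First lens: d_i1 = 1/(1/10 - 1/17) = 24.286 cm.
m_1 = -(24.286)/17 = -1.4286.
This image would form 24.286 cm past lens 1, i.e. 7.286 cm beyond lens 2, so it is a virtual object for lens 2: d_o2 = 17 - 24.286 = -7.286 cm.
Second lens: d_i2 = 1/(1/(-15) - 1/(-7.286)) = 14.167 cm.
m_2 = -(14.167)/(-7.286) = 1.9444.
Total m = m_1 x m_2 = (-1.4286)(1.9444) = -2.7778.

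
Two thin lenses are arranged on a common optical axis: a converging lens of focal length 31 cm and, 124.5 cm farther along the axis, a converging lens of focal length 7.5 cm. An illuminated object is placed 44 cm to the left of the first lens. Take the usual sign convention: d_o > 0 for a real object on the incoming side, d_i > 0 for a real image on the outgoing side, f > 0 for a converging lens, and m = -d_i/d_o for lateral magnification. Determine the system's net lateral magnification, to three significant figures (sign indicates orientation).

First lens: d_i1 = 1/(1/31 - 1/44) = 104.923 cm.
m_1 = -(104.923)/44 = -2.3846.
That image sits 19.577 cm in front of the second lens, so d_o2 = 19.577 cm.
Second lens: d_i2 = 1/(1/7.5 - 1/(19.577)) = 12.158 cm.
m_2 = -(12.158)/(19.577) = -0.6210.
Total m = m_1 x m_2 = (-2.3846)(-0.6210) = 1.4809.

1.48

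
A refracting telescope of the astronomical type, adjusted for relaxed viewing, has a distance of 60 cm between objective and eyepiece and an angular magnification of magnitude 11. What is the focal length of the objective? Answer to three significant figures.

55.0 cm

In normal adjustment the tube length equals f_obj + f_eye and |M| = f_obj/f_eye.
So f_obj = 11 f_eye and 11 f_eye + f_eye = 60 cm, giving f_eye = 60/12 = 5.000 cm and f_obj = 55.000 cm.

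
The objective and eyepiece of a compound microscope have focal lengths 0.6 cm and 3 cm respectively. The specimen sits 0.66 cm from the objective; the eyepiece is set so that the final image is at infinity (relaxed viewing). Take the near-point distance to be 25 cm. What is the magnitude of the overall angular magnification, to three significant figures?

Objective: 1/d_i = 1/f_obj - 1/d_o = 1/0.6 - 1/0.66 = 0.15152 cm^-1, so d_i = 6.600 cm.
m_obj = -d_i/d_o = -6.600/0.66 = -10.000.
Eyepiece angular magnification (image at infinity): M_eye = D/f_e = 25/3 = 8.333.
Overall M = m_obj x M_eye = (-10.000)(8.333) = -83.33.
|M| = 83.33.

83.3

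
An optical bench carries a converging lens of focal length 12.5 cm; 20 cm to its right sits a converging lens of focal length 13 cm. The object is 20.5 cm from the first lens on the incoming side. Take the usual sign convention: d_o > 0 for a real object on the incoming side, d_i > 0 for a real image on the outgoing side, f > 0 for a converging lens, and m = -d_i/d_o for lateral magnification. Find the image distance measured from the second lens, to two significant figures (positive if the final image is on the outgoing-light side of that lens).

Lens 1: 1/d_i1 = 1/f_1 - 1/d_o1 = 1/12.5 - 1/20.5 = 0.03122 cm^-1, so d_i1 = 32.031 cm.
This image would form 32.031 cm past lens 1, i.e. 12.031 cm beyond lens 2, so it is a virtual object for lens 2: d_o2 = 20 - 32.031 = -12.031 cm.
Lens 2: 1/d_i2 = 1/f_2 - 1/d_o2 = 1/13 - 1/(-12.031) = 0.16004 cm^-1, so d_i2 = 6.248 cm.

6.2 cm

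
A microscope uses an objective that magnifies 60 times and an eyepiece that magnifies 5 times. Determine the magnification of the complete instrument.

300

The overall magnification of a compound microscope is the product of the objective and eyepiece magnifications:
M = M_obj x M_eye = 60 x 5 = 300.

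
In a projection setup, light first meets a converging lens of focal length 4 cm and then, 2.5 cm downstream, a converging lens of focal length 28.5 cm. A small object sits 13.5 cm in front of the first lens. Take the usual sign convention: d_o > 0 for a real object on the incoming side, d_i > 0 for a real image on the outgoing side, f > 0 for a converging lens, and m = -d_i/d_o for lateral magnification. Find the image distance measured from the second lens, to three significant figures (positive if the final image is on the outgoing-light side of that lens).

Applying the thin-lens equation to the first lens, 1/4 = 1/13.5 + 1/d_i1, which gives d_i1 = 5.684 cm.
Since 5.684 cm > 2.5 cm, the first image lies past the second lens and serves as a virtual object: d_o2 = L - d_i1 = -3.184 cm.
Applying the thin-lens equation again with f_2 = 28.5 cm and d_o2 = -3.184 cm gives d_i2 = 2.864 cm.

2.86 cm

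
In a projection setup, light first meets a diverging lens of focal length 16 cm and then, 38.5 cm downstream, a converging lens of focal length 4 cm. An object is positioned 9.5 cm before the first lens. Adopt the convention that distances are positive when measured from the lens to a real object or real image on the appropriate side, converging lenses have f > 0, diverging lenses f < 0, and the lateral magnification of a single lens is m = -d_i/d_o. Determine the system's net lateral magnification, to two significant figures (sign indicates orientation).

-0.062

Applying the thin-lens equation to the first lens, 1/(-16) = 1/9.5 + 1/d_i1, which gives d_i1 = -5.961 cm.
Its lateral magnification is m_1 = -d_i1/d_o1 = -(-5.961)/9.5 = 0.6275.
The intermediate image is virtual, 5.961 cm to the left of lens 1, so d_o2 = L - d_i1 = 38.5 - (-5.961) = 44.461 cm.
Applying the thin-lens equation again with f_2 = 4 cm and d_o2 = 44.461 cm gives d_i2 = 4.395 cm.
m_2 = -(4.395)/(44.461) = -0.0989.
The system's lateral magnification is m_1 m_2 = (0.6275)(-0.0989) = -0.0620.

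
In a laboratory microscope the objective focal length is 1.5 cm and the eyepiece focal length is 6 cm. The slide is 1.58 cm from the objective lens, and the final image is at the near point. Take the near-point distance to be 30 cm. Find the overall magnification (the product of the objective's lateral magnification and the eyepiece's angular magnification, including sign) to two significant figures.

Objective: 1/d_i = 1/f_obj - 1/d_o = 1/1.5 - 1/1.58 = 0.03376 cm^-1, so d_i = 29.625 cm.
m_obj = -d_i/d_o = -29.625/1.58 = -18.750.
Eyepiece angular magnification (image at near point): M_eye = 1 + D/f_e = 1 + 30/6 = 6.000.
Overall M = m_obj x M_eye = (-18.750)(6.000) = -112.50.

-110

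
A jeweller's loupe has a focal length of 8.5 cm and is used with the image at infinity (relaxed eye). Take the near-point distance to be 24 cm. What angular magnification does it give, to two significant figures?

M = D/f = 24/8.5 = 2.824.

2.8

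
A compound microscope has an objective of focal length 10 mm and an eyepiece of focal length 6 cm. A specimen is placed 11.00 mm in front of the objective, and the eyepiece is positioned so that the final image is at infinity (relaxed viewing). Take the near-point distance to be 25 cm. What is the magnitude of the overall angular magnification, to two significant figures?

42

Convert to cm: f_obj = 10 mm = 1 cm; d_o = 11.00 mm = 1.10 cm.
Objective: 1/d_i = 1/f_obj - 1/d_o = 1/1 - 1/1.10 = 0.09091 cm^-1, so d_i = 11.000 cm.
m_obj = -d_i/d_o = -11.000/1.10 = -10.000.
Eyepiece angular magnification (image at infinity): M_eye = D/f_e = 25/6 = 4.167.
Overall M = m_obj x M_eye = (-10.000)(4.167) = -41.67.
|M| = 41.67.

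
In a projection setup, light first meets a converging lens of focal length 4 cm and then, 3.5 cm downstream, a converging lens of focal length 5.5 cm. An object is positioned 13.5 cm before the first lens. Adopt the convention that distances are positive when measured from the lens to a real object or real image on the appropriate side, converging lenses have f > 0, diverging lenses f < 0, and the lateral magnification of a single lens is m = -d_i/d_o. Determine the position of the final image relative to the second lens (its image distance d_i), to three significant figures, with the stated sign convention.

First lens: d_i1 = 1/(1/4 - 1/13.5) = 5.684 cm.
This image would form 5.684 cm past lens 1, i.e. 2.184 cm beyond lens 2, so it is a virtual object for lens 2: d_o2 = 3.5 - 5.684 = -2.184 cm.
Second lens: d_i2 = 1/(1/5.5 - 1/(-2.184)) = 1.563 cm.

1.56 cm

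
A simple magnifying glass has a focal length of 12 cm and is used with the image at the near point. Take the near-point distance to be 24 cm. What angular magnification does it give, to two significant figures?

3.0

M = 1 + D/f = 1 + 24/12 = 3.000.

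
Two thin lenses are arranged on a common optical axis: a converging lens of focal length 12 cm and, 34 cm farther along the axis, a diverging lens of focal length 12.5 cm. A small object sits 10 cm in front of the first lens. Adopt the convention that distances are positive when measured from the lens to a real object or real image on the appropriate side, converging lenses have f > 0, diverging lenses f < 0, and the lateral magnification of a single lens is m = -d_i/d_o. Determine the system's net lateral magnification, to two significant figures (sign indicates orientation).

0.70

First lens: d_i1 = 1/(1/12 - 1/10) = -60.000 cm.
m_1 = -(-60.000)/10 = 6.0000.
The intermediate image is virtual, 60.000 cm to the left of lens 1, so d_o2 = L - d_i1 = 34 - (-60.000) = 94.000 cm.
Second lens: d_i2 = 1/(1/(-12.5) - 1/(94.000)) = -11.033 cm.
m_2 = -(-11.033)/(94.000) = 0.1174.
The system's lateral magnification is m_1 m_2 = (6.0000)(0.1174) = 0.7042.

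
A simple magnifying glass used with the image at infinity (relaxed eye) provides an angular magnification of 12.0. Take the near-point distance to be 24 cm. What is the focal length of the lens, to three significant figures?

For the image at infinity, M = D/f.
f = D/M = 24/12.0 = 2.000 cm.

2.00 cm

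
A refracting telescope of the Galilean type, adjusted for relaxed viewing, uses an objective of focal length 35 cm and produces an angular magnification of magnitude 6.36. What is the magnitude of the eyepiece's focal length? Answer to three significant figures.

5.50 cm

|M| = f_obj/|f_eye|, so |f_eye| = f_obj/|M| = 35/6.36 = 5.503 cm.
(The eyepiece is diverging, so its signed focal length is -5.503 cm.)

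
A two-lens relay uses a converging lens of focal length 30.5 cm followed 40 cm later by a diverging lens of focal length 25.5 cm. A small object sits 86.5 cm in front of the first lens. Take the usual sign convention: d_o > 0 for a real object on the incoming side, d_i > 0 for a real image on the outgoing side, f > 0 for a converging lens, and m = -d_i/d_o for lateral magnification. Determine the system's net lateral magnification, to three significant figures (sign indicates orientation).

First lens: d_i1 = 1/(1/30.5 - 1/86.5) = 47.112 cm.
m_1 = -(47.112)/86.5 = -0.5446.
This image would form 47.112 cm past lens 1, i.e. 7.112 cm beyond lens 2, so it is a virtual object for lens 2: d_o2 = 40 - 47.112 = -7.112 cm.
Second lens: d_i2 = 1/(1/(-25.5) - 1/(-7.112)) = 9.862 cm.
m_2 = -(9.862)/(-7.112) = 1.3867.
The system's lateral magnification is m_1 m_2 = (-0.5446)(1.3867) = -0.7553.

-0.755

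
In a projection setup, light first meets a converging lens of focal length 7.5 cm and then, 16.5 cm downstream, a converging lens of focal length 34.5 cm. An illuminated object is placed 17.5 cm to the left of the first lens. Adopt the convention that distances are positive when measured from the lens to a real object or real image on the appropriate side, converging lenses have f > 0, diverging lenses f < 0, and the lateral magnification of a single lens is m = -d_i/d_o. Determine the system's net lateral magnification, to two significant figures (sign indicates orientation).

Lens 1: 1/d_i1 = 1/f_1 - 1/d_o1 = 1/7.5 - 1/17.5 = 0.07619 cm^-1, so d_i1 = 13.125 cm.
m_1 = -(13.125)/17.5 = -0.7500.
That image sits 3.375 cm in front of the second lens, so d_o2 = 3.375 cm.
Lens 2: 1/d_i2 = 1/f_2 - 1/d_o2 = 1/34.5 - 1/(3.375) = -0.26731 cm^-1, so d_i2 = -3.741 cm.
m_2 = -(-3.741)/(3.375) = 1.1084.
The system's lateral magnification is m_1 m_2 = (-0.7500)(1.1084) = -0.8313.

-0.83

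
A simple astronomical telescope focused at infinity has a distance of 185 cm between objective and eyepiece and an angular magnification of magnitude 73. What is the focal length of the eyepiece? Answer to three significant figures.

2.50 cm

In normal adjustment the tube length equals f_obj + f_eye and |M| = f_obj/f_eye.
So f_obj = 73 f_eye and 73 f_eye + f_eye = 185 cm, giving f_eye = 185/74 = 2.500 cm and f_obj = 182.500 cm.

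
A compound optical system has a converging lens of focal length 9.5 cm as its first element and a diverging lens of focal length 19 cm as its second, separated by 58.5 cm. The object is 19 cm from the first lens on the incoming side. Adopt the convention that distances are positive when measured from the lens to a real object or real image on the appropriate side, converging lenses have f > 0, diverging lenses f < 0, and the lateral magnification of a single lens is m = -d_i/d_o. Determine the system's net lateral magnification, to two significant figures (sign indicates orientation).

-0.32

First lens: d_i1 = 1/(1/9.5 - 1/19) = 19.000 cm.
m_1 = -(19.000)/19 = -1.0000.
That image sits 39.500 cm in front of the second lens, so d_o2 = 39.500 cm.
Second lens: d_i2 = 1/(1/(-19) - 1/(39.500)) = -12.829 cm.
m_2 = -(-12.829)/(39.500) = 0.3248.
Overall magnification: m = m_1 m_2 = -0.3248.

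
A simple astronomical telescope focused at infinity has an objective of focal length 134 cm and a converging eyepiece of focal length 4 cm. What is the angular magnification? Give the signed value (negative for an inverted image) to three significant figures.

-33.5

M = -f_obj/f_eye = -134/(4) = -33.500.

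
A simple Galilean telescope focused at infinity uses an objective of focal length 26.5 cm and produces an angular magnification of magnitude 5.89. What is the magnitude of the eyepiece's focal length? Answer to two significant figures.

4.5 cm

|M| = f_obj/|f_eye|, so |f_eye| = f_obj/|M| = 26.5/5.89 = 4.499 cm.
(The eyepiece is diverging, so its signed focal length is -4.499 cm.)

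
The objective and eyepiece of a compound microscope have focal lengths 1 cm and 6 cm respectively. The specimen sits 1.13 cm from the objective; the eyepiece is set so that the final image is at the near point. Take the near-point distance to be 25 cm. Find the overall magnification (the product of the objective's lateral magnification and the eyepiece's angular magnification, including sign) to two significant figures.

-40

Objective: 1/d_i = 1/f_obj - 1/d_o = 1/1 - 1/1.13 = 0.11504 cm^-1, so d_i = 8.692 cm.
m_obj = -d_i/d_o = -8.692/1.13 = -7.692.
Eyepiece angular magnification (image at near point): M_eye = 1 + D/f_e = 1 + 25/6 = 5.167.
Overall M = m_obj x M_eye = (-7.692)(5.167) = -39.74.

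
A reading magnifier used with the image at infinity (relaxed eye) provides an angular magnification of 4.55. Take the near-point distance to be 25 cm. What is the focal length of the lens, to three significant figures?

For the image at infinity, M = D/f.
f = D/M = 25/4.55 = 5.495 cm.

5.49 cm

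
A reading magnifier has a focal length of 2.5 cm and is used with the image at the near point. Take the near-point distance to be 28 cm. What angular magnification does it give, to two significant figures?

12

M = 1 + D/f = 1 + 28/2.5 = 12.200.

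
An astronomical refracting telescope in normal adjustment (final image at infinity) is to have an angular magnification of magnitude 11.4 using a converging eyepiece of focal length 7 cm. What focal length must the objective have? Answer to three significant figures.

|M| = f_obj/|f_eye|, so f_obj = |M| x |f_eye| = 11.4 x 7 = 79.800 cm.

79.8 cm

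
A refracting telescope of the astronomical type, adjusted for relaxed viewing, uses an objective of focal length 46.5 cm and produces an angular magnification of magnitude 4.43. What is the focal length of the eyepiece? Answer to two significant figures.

|M| = f_obj/f_eye, so f_eye = f_obj/|M| = 46.5/4.43 = 10.497 cm.

10 cm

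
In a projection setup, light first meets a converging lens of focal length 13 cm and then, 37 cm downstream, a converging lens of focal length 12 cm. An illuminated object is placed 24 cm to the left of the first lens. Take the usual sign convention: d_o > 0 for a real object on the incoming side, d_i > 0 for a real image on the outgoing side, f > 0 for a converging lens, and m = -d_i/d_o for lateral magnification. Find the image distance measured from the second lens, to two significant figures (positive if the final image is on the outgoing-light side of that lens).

-31 cm

Lens 1: 1/d_i1 = 1/f_1 - 1/d_o1 = 1/13 - 1/24 = 0.03526 cm^-1, so d_i1 = 28.364 cm.
The intermediate image is 28.364 cm to the right of lens 1, so d_o2 = L - d_i1 = 37 - 28.364 = 8.636 cm.
Lens 2: 1/d_i2 = 1/f_2 - 1/d_o2 = 1/12 - 1/(8.636) = -0.03246 cm^-1, so d_i2 = -30.811 cm.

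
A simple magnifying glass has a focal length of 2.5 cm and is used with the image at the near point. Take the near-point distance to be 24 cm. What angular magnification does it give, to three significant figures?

10.6

M = 1 + D/f = 1 + 24/2.5 = 10.600.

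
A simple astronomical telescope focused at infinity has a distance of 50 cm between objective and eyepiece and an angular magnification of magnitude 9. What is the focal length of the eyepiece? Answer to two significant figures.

In normal adjustment the tube length equals f_obj + f_eye and |M| = f_obj/f_eye.
So f_obj = 9 f_eye and 9 f_eye + f_eye = 50 cm, giving f_eye = 50/10 = 5.000 cm and f_obj = 45.000 cm.

5.0 cm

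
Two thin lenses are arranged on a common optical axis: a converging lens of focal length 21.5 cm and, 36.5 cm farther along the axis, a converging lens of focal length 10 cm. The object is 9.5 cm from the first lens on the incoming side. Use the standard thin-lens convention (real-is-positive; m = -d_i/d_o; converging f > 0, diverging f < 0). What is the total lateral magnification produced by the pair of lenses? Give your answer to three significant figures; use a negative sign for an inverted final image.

First lens: d_i1 = 1/(1/21.5 - 1/9.5) = -17.021 cm.
m_1 = -(-17.021)/9.5 = 1.7917.
The intermediate image is virtual, 17.021 cm to the left of lens 1, so d_o2 = L - d_i1 = 36.5 - (-17.021) = 53.521 cm.
Second lens: d_i2 = 1/(1/10 - 1/(53.521)) = 12.298 cm.
m_2 = -(12.298)/(53.521) = -0.2298.
Total m = m_1 x m_2 = (1.7917)(-0.2298) = -0.4117.

-0.412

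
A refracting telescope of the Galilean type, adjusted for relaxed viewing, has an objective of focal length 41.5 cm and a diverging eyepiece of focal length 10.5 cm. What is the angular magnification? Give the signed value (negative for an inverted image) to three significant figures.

3.95

M = -f_obj/f_eye = -41.5/(-10.5) = 3.952.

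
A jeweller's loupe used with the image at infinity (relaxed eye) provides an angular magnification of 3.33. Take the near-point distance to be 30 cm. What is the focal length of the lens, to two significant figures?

For the image at infinity, M = D/f.
f = D/M = 30/3.33 = 9.009 cm.

9.0 cm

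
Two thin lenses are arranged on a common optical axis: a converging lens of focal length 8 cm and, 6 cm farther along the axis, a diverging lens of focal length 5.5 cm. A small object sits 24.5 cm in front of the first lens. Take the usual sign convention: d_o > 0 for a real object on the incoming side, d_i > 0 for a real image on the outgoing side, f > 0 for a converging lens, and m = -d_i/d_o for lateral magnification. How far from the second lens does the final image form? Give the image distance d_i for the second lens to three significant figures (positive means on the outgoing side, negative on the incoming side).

-85.4 cm

First lens: d_i1 = 1/(1/8 - 1/24.5) = 11.879 cm.
This image would form 11.879 cm past lens 1, i.e. 5.879 cm beyond lens 2, so it is a virtual object for lens 2: d_o2 = 6 - 11.879 = -5.879 cm.
Second lens: d_i2 = 1/(1/(-5.5) - 1/(-5.879)) = -85.360 cm.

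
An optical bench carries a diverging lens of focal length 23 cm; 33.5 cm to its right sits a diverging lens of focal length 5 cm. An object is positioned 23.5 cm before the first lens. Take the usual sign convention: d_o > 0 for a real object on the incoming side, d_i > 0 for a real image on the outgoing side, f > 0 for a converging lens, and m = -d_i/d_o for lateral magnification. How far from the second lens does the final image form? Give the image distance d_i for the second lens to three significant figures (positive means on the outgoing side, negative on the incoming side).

-4.50 cm

First lens: d_i1 = 1/(1/(-23) - 1/23.5) = -11.624 cm.
The intermediate image is virtual, 11.624 cm to the left of lens 1, so d_o2 = L - d_i1 = 33.5 - (-11.624) = 45.124 cm.
Second lens: d_i2 = 1/(1/(-5) - 1/(45.124)) = -4.501 cm.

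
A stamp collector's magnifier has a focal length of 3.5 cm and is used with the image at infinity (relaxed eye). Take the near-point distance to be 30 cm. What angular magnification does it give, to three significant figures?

8.57

M = D/f = 30/3.5 = 8.571.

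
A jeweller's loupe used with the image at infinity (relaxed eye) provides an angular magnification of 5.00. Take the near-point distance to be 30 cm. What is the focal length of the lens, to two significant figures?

For the image at infinity, M = D/f.
f = D/M = 30/5.0 = 6.000 cm.

6.0 cm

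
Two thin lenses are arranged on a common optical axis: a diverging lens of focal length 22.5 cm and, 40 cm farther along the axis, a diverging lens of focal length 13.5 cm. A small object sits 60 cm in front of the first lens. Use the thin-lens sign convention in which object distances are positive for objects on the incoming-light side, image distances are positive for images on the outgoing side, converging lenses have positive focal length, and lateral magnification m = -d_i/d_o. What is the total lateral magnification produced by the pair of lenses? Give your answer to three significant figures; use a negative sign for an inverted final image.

Applying the thin-lens equation to the first lens, 1/(-22.5) = 1/60 + 1/d_i1, which gives d_i1 = -16.364 cm.
Its lateral magnification is m_1 = -d_i1/d_o1 = -(-16.364)/60 = 0.2727.
With d_i1 < 0 the first image is virtual and lies on the object side; the object distance for lens 2 is d_o2 = 40 - (-16.364) = 56.364 cm.
Applying the thin-lens equation again with f_2 = -13.5 cm and d_o2 = 56.364 cm gives d_i2 = -10.891 cm.
m_2 = -(-10.891)/(56.364) = 0.1932.
Overall magnification: m = m_1 m_2 = 0.0527.

0.0527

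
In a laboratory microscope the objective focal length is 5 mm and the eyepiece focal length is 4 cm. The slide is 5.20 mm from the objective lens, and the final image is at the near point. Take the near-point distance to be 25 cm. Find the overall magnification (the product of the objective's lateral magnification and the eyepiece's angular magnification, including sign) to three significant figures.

Convert to cm: f_obj = 5 mm = 0.5 cm; d_o = 5.20 mm = 0.52 cm.
Objective: 1/d_i = 1/f_obj - 1/d_o = 1/0.5 - 1/0.52 = 0.07692 cm^-1, so d_i = 13.000 cm.
m_obj = -d_i/d_o = -13.000/0.52 = -25.000.
Eyepiece angular magnification (image at near point): M_eye = 1 + D/f_e = 1 + 25/4 = 7.250.
Overall M = m_obj x M_eye = (-25.000)(7.250) = -181.25.

-181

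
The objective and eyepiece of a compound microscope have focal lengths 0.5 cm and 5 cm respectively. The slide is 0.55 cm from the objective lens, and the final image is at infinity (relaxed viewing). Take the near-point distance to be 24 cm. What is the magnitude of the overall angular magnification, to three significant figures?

48.0

Objective: 1/d_i = 1/f_obj - 1/d_o = 1/0.5 - 1/0.55 = 0.18182 cm^-1, so d_i = 5.500 cm.
m_obj = -d_i/d_o = -5.500/0.55 = -10.000.
Eyepiece angular magnification (image at infinity): M_eye = D/f_e = 24/5 = 4.800.
Overall M = m_obj x M_eye = (-10.000)(4.800) = -48.00.
|M| = 48.00.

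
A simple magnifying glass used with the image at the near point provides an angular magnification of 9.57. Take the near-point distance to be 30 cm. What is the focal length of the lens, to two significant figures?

For the image at the near point, M = 1 + D/f.
f = D/(M - 1) = 30/(9.57 - 1) = 3.501 cm.

3.5 cm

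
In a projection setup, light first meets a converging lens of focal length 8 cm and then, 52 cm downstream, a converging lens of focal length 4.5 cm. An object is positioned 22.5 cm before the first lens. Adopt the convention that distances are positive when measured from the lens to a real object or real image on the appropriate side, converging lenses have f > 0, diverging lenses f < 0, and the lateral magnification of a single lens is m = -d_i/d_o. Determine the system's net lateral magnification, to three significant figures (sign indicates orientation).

Lens 1: 1/d_i1 = 1/f_1 - 1/d_o1 = 1/8 - 1/22.5 = 0.08056 cm^-1, so d_i1 = 12.414 cm.
m_1 = -(12.414)/22.5 = -0.5517.
Object distance for lens 2: d_o2 = 52 - 12.414 = 39.586 cm.
Lens 2: 1/d_i2 = 1/f_2 - 1/d_o2 = 1/4.5 - 1/(39.586) = 0.19696 cm^-1, so d_i2 = 5.077 cm.
m_2 = -(5.077)/(39.586) = -0.1283.
Total m = m_1 x m_2 = (-0.5517)(-0.1283) = 0.0708.

0.0708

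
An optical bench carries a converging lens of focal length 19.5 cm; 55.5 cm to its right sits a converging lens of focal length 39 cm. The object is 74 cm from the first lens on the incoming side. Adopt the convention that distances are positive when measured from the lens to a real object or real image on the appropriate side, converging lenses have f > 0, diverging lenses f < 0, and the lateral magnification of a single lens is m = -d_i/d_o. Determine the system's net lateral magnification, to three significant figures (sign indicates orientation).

First lens: d_i1 = 1/(1/19.5 - 1/74) = 26.477 cm.
m_1 = -(26.477)/74 = -0.3578.
Object distance for lens 2: d_o2 = 55.5 - 26.477 = 29.023 cm.
Second lens: d_i2 = 1/(1/39 - 1/(29.023)) = -113.450 cm.
m_2 = -(-113.450)/(29.023) = 3.9090.
Overall magnification: m = m_1 m_2 = -1.3986.

-1.40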